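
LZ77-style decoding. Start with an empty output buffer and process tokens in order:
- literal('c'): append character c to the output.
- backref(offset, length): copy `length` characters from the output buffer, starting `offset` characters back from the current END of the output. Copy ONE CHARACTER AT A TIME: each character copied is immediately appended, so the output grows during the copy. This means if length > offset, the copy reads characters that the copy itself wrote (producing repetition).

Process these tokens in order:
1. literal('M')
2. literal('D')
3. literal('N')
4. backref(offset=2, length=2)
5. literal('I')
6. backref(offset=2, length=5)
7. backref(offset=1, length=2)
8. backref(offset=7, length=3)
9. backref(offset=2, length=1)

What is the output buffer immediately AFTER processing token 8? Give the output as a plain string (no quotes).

Token 1: literal('M'). Output: "M"
Token 2: literal('D'). Output: "MD"
Token 3: literal('N'). Output: "MDN"
Token 4: backref(off=2, len=2). Copied 'DN' from pos 1. Output: "MDNDN"
Token 5: literal('I'). Output: "MDNDNI"
Token 6: backref(off=2, len=5) (overlapping!). Copied 'NININ' from pos 4. Output: "MDNDNINININ"
Token 7: backref(off=1, len=2) (overlapping!). Copied 'NN' from pos 10. Output: "MDNDNINININNN"
Token 8: backref(off=7, len=3). Copied 'NIN' from pos 6. Output: "MDNDNINININNNNIN"

Answer: MDNDNINININNNNIN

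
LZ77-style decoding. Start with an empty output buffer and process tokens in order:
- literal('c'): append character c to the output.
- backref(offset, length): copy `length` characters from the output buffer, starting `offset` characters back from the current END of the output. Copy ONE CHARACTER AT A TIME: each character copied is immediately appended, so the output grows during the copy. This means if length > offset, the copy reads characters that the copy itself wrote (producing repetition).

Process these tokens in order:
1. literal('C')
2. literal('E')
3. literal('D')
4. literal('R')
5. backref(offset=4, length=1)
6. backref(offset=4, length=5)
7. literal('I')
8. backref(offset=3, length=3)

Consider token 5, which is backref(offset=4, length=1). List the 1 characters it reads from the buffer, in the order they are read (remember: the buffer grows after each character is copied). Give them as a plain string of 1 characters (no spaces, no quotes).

Token 1: literal('C'). Output: "C"
Token 2: literal('E'). Output: "CE"
Token 3: literal('D'). Output: "CED"
Token 4: literal('R'). Output: "CEDR"
Token 5: backref(off=4, len=1). Buffer before: "CEDR" (len 4)
  byte 1: read out[0]='C', append. Buffer now: "CEDRC"

Answer: C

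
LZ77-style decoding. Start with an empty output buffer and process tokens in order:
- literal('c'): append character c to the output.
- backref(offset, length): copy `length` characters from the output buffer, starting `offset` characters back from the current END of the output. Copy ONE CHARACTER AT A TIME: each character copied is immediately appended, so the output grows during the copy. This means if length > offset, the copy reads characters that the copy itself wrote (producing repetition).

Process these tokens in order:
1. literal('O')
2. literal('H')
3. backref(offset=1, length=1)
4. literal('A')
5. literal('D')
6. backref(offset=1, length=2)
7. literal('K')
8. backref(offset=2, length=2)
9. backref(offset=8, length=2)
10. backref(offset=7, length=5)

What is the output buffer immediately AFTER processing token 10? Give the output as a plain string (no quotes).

Answer: OHHADDDKDKHADDKDK

Derivation:
Token 1: literal('O'). Output: "O"
Token 2: literal('H'). Output: "OH"
Token 3: backref(off=1, len=1). Copied 'H' from pos 1. Output: "OHH"
Token 4: literal('A'). Output: "OHHA"
Token 5: literal('D'). Output: "OHHAD"
Token 6: backref(off=1, len=2) (overlapping!). Copied 'DD' from pos 4. Output: "OHHADDD"
Token 7: literal('K'). Output: "OHHADDDK"
Token 8: backref(off=2, len=2). Copied 'DK' from pos 6. Output: "OHHADDDKDK"
Token 9: backref(off=8, len=2). Copied 'HA' from pos 2. Output: "OHHADDDKDKHA"
Token 10: backref(off=7, len=5). Copied 'DDKDK' from pos 5. Output: "OHHADDDKDKHADDKDK"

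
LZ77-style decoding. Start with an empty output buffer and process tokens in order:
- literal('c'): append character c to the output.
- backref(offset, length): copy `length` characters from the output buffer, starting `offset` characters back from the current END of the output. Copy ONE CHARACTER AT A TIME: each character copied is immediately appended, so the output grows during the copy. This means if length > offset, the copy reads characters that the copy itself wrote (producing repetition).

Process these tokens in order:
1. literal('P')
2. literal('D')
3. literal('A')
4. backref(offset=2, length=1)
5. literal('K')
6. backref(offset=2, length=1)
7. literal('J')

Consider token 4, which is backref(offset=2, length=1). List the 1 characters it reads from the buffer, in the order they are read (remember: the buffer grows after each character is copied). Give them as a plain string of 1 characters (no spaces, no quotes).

Answer: D

Derivation:
Token 1: literal('P'). Output: "P"
Token 2: literal('D'). Output: "PD"
Token 3: literal('A'). Output: "PDA"
Token 4: backref(off=2, len=1). Buffer before: "PDA" (len 3)
  byte 1: read out[1]='D', append. Buffer now: "PDAD"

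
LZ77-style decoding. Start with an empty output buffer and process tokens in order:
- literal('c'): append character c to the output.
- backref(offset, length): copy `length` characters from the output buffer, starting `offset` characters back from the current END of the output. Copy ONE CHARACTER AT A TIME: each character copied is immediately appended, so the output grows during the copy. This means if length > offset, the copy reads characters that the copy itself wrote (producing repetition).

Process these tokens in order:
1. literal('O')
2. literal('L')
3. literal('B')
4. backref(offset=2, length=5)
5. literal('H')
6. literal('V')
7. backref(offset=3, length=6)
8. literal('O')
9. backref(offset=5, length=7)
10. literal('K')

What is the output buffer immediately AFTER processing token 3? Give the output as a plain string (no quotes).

Token 1: literal('O'). Output: "O"
Token 2: literal('L'). Output: "OL"
Token 3: literal('B'). Output: "OLB"

Answer: OLB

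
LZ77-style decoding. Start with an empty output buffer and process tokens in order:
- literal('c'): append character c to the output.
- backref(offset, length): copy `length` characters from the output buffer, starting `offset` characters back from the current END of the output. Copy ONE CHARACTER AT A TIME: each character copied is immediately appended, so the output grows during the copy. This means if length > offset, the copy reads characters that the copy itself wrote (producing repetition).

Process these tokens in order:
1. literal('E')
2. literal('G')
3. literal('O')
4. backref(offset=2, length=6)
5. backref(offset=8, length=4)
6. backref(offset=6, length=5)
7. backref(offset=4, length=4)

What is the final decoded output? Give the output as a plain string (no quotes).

Answer: EGOGOGOGOGOGOGOGOGOGOG

Derivation:
Token 1: literal('E'). Output: "E"
Token 2: literal('G'). Output: "EG"
Token 3: literal('O'). Output: "EGO"
Token 4: backref(off=2, len=6) (overlapping!). Copied 'GOGOGO' from pos 1. Output: "EGOGOGOGO"
Token 5: backref(off=8, len=4). Copied 'GOGO' from pos 1. Output: "EGOGOGOGOGOGO"
Token 6: backref(off=6, len=5). Copied 'GOGOG' from pos 7. Output: "EGOGOGOGOGOGOGOGOG"
Token 7: backref(off=4, len=4). Copied 'OGOG' from pos 14. Output: "EGOGOGOGOGOGOGOGOGOGOG"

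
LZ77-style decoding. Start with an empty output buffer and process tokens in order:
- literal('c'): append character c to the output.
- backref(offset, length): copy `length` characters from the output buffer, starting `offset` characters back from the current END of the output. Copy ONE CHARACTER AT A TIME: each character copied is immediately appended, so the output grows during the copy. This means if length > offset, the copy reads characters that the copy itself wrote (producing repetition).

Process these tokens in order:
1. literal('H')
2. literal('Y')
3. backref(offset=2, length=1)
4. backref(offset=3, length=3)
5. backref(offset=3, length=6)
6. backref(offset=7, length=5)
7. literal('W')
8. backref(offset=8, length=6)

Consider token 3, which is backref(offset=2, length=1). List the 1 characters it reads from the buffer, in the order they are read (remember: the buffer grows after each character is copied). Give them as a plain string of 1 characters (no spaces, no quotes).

Token 1: literal('H'). Output: "H"
Token 2: literal('Y'). Output: "HY"
Token 3: backref(off=2, len=1). Buffer before: "HY" (len 2)
  byte 1: read out[0]='H', append. Buffer now: "HYH"

Answer: H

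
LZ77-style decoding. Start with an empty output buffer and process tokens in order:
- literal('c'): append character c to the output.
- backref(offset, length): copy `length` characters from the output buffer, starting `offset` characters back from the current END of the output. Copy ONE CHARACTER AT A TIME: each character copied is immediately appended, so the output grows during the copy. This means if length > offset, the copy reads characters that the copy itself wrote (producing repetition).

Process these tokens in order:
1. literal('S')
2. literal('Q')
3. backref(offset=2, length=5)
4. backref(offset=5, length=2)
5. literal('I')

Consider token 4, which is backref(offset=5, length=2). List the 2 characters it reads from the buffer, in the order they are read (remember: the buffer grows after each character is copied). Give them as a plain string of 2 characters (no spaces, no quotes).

Token 1: literal('S'). Output: "S"
Token 2: literal('Q'). Output: "SQ"
Token 3: backref(off=2, len=5) (overlapping!). Copied 'SQSQS' from pos 0. Output: "SQSQSQS"
Token 4: backref(off=5, len=2). Buffer before: "SQSQSQS" (len 7)
  byte 1: read out[2]='S', append. Buffer now: "SQSQSQSS"
  byte 2: read out[3]='Q', append. Buffer now: "SQSQSQSSQ"

Answer: SQ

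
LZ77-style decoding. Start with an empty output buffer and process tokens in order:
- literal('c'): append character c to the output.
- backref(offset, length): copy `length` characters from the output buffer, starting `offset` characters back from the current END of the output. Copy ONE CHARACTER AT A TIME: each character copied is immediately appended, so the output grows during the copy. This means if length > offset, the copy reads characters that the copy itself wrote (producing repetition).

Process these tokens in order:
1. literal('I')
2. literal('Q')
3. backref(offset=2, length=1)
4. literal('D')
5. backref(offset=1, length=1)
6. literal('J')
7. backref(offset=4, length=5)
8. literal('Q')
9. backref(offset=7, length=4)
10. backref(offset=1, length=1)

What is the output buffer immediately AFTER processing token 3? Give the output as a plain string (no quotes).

Token 1: literal('I'). Output: "I"
Token 2: literal('Q'). Output: "IQ"
Token 3: backref(off=2, len=1). Copied 'I' from pos 0. Output: "IQI"

Answer: IQI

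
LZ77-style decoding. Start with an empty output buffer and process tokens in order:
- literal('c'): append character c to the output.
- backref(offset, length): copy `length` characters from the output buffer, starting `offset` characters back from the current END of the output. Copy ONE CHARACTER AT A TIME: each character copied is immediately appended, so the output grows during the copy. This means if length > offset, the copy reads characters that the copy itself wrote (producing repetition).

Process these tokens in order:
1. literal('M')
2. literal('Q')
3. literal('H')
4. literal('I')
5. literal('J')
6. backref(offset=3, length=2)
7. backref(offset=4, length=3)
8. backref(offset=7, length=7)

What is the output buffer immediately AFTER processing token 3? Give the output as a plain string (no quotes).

Answer: MQH

Derivation:
Token 1: literal('M'). Output: "M"
Token 2: literal('Q'). Output: "MQ"
Token 3: literal('H'). Output: "MQH"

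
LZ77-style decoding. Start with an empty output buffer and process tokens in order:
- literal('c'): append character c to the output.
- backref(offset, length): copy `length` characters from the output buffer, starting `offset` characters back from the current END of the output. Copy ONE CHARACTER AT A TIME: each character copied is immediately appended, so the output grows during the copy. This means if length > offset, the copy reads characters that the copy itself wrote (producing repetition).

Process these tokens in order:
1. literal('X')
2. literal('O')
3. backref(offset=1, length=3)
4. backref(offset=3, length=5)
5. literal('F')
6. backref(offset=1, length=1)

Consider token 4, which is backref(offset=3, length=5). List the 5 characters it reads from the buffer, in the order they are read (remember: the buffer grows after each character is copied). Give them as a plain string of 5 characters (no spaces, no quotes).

Token 1: literal('X'). Output: "X"
Token 2: literal('O'). Output: "XO"
Token 3: backref(off=1, len=3) (overlapping!). Copied 'OOO' from pos 1. Output: "XOOOO"
Token 4: backref(off=3, len=5). Buffer before: "XOOOO" (len 5)
  byte 1: read out[2]='O', append. Buffer now: "XOOOOO"
  byte 2: read out[3]='O', append. Buffer now: "XOOOOOO"
  byte 3: read out[4]='O', append. Buffer now: "XOOOOOOO"
  byte 4: read out[5]='O', append. Buffer now: "XOOOOOOOO"
  byte 5: read out[6]='O', append. Buffer now: "XOOOOOOOOO"

Answer: OOOOO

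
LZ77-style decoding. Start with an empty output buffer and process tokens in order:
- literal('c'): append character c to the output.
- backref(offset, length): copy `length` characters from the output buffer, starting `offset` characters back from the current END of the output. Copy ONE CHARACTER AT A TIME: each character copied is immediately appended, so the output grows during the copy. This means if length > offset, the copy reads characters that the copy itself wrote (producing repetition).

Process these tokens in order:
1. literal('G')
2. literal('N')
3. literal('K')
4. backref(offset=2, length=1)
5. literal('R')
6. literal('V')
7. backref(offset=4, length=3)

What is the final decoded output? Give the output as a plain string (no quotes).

Answer: GNKNRVKNR

Derivation:
Token 1: literal('G'). Output: "G"
Token 2: literal('N'). Output: "GN"
Token 3: literal('K'). Output: "GNK"
Token 4: backref(off=2, len=1). Copied 'N' from pos 1. Output: "GNKN"
Token 5: literal('R'). Output: "GNKNR"
Token 6: literal('V'). Output: "GNKNRV"
Token 7: backref(off=4, len=3). Copied 'KNR' from pos 2. Output: "GNKNRVKNR"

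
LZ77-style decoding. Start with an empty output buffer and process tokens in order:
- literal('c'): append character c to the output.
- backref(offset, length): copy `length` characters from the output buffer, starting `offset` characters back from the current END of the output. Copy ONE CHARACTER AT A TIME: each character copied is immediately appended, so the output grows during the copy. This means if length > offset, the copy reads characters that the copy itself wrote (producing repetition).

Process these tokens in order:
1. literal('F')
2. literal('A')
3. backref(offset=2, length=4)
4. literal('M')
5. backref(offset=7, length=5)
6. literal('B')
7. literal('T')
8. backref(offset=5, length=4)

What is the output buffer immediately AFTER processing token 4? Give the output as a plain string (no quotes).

Answer: FAFAFAM

Derivation:
Token 1: literal('F'). Output: "F"
Token 2: literal('A'). Output: "FA"
Token 3: backref(off=2, len=4) (overlapping!). Copied 'FAFA' from pos 0. Output: "FAFAFA"
Token 4: literal('M'). Output: "FAFAFAM"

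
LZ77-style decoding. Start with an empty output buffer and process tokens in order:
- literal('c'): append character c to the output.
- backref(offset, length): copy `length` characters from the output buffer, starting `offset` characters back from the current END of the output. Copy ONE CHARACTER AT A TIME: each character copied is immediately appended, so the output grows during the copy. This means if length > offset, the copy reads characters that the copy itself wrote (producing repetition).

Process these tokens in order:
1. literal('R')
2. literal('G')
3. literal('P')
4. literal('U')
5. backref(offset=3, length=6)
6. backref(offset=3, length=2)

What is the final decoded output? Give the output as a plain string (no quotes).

Token 1: literal('R'). Output: "R"
Token 2: literal('G'). Output: "RG"
Token 3: literal('P'). Output: "RGP"
Token 4: literal('U'). Output: "RGPU"
Token 5: backref(off=3, len=6) (overlapping!). Copied 'GPUGPU' from pos 1. Output: "RGPUGPUGPU"
Token 6: backref(off=3, len=2). Copied 'GP' from pos 7. Output: "RGPUGPUGPUGP"

Answer: RGPUGPUGPUGP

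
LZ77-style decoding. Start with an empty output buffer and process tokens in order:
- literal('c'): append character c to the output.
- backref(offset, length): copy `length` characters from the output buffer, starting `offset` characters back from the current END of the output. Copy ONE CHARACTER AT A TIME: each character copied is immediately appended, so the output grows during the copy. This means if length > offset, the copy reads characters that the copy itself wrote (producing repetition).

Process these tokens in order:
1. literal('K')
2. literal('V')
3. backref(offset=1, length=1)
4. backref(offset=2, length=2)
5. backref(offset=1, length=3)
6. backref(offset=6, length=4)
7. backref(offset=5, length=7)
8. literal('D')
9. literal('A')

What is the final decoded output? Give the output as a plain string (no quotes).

Answer: KVVVVVVVVVVVVVVVVVVDA

Derivation:
Token 1: literal('K'). Output: "K"
Token 2: literal('V'). Output: "KV"
Token 3: backref(off=1, len=1). Copied 'V' from pos 1. Output: "KVV"
Token 4: backref(off=2, len=2). Copied 'VV' from pos 1. Output: "KVVVV"
Token 5: backref(off=1, len=3) (overlapping!). Copied 'VVV' from pos 4. Output: "KVVVVVVV"
Token 6: backref(off=6, len=4). Copied 'VVVV' from pos 2. Output: "KVVVVVVVVVVV"
Token 7: backref(off=5, len=7) (overlapping!). Copied 'VVVVVVV' from pos 7. Output: "KVVVVVVVVVVVVVVVVVV"
Token 8: literal('D'). Output: "KVVVVVVVVVVVVVVVVVVD"
Token 9: literal('A'). Output: "KVVVVVVVVVVVVVVVVVVDA"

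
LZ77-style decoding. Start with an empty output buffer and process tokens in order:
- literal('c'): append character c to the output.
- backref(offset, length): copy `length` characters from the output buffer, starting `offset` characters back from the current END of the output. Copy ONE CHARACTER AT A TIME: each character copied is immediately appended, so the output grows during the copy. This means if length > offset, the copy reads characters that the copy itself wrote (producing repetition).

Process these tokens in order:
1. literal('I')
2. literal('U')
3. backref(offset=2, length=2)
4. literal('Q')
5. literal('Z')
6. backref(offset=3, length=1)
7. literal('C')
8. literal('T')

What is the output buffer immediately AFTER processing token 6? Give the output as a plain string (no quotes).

Answer: IUIUQZU

Derivation:
Token 1: literal('I'). Output: "I"
Token 2: literal('U'). Output: "IU"
Token 3: backref(off=2, len=2). Copied 'IU' from pos 0. Output: "IUIU"
Token 4: literal('Q'). Output: "IUIUQ"
Token 5: literal('Z'). Output: "IUIUQZ"
Token 6: backref(off=3, len=1). Copied 'U' from pos 3. Output: "IUIUQZU"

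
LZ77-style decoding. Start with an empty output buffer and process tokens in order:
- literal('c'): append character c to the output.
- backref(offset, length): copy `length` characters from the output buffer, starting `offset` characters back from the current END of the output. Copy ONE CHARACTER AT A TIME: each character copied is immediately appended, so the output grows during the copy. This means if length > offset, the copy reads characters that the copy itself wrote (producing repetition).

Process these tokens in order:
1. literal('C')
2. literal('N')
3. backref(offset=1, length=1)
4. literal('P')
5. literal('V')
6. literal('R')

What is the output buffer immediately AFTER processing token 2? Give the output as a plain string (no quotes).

Token 1: literal('C'). Output: "C"
Token 2: literal('N'). Output: "CN"

Answer: CN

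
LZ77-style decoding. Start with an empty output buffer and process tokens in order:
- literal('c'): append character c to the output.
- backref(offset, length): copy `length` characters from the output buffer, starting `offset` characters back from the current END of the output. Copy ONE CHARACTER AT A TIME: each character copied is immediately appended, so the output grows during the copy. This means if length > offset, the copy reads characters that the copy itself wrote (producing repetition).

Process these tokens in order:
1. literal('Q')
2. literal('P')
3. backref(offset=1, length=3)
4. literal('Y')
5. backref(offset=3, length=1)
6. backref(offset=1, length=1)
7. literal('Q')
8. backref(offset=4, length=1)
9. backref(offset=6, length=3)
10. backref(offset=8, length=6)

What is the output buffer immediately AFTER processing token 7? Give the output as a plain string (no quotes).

Answer: QPPPPYPPQ

Derivation:
Token 1: literal('Q'). Output: "Q"
Token 2: literal('P'). Output: "QP"
Token 3: backref(off=1, len=3) (overlapping!). Copied 'PPP' from pos 1. Output: "QPPPP"
Token 4: literal('Y'). Output: "QPPPPY"
Token 5: backref(off=3, len=1). Copied 'P' from pos 3. Output: "QPPPPYP"
Token 6: backref(off=1, len=1). Copied 'P' from pos 6. Output: "QPPPPYPP"
Token 7: literal('Q'). Output: "QPPPPYPPQ"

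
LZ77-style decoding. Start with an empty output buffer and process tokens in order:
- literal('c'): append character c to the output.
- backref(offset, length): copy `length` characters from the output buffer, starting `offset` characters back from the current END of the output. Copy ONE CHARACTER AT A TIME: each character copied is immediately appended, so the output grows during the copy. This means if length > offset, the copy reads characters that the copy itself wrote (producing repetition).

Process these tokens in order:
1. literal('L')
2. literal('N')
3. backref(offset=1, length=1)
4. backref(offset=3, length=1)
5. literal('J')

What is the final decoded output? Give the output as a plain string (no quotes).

Answer: LNNLJ

Derivation:
Token 1: literal('L'). Output: "L"
Token 2: literal('N'). Output: "LN"
Token 3: backref(off=1, len=1). Copied 'N' from pos 1. Output: "LNN"
Token 4: backref(off=3, len=1). Copied 'L' from pos 0. Output: "LNNL"
Token 5: literal('J'). Output: "LNNLJ"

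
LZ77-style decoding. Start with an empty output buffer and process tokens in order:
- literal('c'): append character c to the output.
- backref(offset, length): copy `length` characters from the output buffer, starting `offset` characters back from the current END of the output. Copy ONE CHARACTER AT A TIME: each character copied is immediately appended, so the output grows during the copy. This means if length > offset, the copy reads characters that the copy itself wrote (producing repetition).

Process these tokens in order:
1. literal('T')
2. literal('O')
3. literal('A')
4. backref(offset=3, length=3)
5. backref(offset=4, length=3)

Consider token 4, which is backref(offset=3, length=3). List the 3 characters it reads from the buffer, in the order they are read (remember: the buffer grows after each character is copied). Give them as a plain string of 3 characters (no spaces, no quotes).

Token 1: literal('T'). Output: "T"
Token 2: literal('O'). Output: "TO"
Token 3: literal('A'). Output: "TOA"
Token 4: backref(off=3, len=3). Buffer before: "TOA" (len 3)
  byte 1: read out[0]='T', append. Buffer now: "TOAT"
  byte 2: read out[1]='O', append. Buffer now: "TOATO"
  byte 3: read out[2]='A', append. Buffer now: "TOATOA"

Answer: TOA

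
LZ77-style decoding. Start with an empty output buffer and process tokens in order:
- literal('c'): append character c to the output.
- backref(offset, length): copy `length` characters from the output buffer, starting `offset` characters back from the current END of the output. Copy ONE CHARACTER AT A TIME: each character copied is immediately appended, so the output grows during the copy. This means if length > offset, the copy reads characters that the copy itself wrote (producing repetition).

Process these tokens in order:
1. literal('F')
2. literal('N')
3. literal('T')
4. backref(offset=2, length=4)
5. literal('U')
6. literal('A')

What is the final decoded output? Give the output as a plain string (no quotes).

Token 1: literal('F'). Output: "F"
Token 2: literal('N'). Output: "FN"
Token 3: literal('T'). Output: "FNT"
Token 4: backref(off=2, len=4) (overlapping!). Copied 'NTNT' from pos 1. Output: "FNTNTNT"
Token 5: literal('U'). Output: "FNTNTNTU"
Token 6: literal('A'). Output: "FNTNTNTUA"

Answer: FNTNTNTUA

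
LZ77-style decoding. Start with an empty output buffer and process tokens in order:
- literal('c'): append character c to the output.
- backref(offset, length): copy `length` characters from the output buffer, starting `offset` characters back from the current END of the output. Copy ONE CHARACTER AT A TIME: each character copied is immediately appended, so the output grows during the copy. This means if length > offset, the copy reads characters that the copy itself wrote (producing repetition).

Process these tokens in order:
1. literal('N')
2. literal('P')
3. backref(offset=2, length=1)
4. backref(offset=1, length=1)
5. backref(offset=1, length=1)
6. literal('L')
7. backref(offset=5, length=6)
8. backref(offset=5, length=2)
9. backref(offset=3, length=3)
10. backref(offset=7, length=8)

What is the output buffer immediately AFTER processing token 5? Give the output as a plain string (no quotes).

Answer: NPNNN

Derivation:
Token 1: literal('N'). Output: "N"
Token 2: literal('P'). Output: "NP"
Token 3: backref(off=2, len=1). Copied 'N' from pos 0. Output: "NPN"
Token 4: backref(off=1, len=1). Copied 'N' from pos 2. Output: "NPNN"
Token 5: backref(off=1, len=1). Copied 'N' from pos 3. Output: "NPNNN"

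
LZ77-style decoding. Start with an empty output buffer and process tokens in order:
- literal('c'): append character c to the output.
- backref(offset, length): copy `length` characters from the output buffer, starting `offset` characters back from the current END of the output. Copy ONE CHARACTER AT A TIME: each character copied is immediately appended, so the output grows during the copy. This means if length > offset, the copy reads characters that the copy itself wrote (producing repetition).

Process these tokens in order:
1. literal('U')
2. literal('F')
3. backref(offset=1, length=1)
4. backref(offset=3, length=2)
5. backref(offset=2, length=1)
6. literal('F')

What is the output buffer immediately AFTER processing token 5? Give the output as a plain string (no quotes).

Token 1: literal('U'). Output: "U"
Token 2: literal('F'). Output: "UF"
Token 3: backref(off=1, len=1). Copied 'F' from pos 1. Output: "UFF"
Token 4: backref(off=3, len=2). Copied 'UF' from pos 0. Output: "UFFUF"
Token 5: backref(off=2, len=1). Copied 'U' from pos 3. Output: "UFFUFU"

Answer: UFFUFU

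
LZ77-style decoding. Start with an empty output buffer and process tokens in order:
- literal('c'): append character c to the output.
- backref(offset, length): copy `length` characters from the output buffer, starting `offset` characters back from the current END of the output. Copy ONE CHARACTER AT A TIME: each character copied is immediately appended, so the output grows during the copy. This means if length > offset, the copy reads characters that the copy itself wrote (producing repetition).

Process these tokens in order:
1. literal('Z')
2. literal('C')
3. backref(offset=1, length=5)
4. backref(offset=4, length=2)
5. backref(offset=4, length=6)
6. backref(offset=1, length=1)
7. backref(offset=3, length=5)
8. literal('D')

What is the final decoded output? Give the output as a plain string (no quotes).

Token 1: literal('Z'). Output: "Z"
Token 2: literal('C'). Output: "ZC"
Token 3: backref(off=1, len=5) (overlapping!). Copied 'CCCCC' from pos 1. Output: "ZCCCCCC"
Token 4: backref(off=4, len=2). Copied 'CC' from pos 3. Output: "ZCCCCCCCC"
Token 5: backref(off=4, len=6) (overlapping!). Copied 'CCCCCC' from pos 5. Output: "ZCCCCCCCCCCCCCC"
Token 6: backref(off=1, len=1). Copied 'C' from pos 14. Output: "ZCCCCCCCCCCCCCCC"
Token 7: backref(off=3, len=5) (overlapping!). Copied 'CCCCC' from pos 13. Output: "ZCCCCCCCCCCCCCCCCCCCC"
Token 8: literal('D'). Output: "ZCCCCCCCCCCCCCCCCCCCCD"

Answer: ZCCCCCCCCCCCCCCCCCCCCD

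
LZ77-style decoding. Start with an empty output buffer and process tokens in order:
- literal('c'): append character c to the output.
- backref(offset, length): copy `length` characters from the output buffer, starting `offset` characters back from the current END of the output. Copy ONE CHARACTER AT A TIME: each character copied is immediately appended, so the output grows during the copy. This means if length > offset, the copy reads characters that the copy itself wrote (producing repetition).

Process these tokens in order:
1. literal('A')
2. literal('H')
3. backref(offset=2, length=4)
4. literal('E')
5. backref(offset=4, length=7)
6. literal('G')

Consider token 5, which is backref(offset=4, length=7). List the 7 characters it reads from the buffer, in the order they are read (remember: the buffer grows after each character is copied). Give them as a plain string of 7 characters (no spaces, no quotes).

Token 1: literal('A'). Output: "A"
Token 2: literal('H'). Output: "AH"
Token 3: backref(off=2, len=4) (overlapping!). Copied 'AHAH' from pos 0. Output: "AHAHAH"
Token 4: literal('E'). Output: "AHAHAHE"
Token 5: backref(off=4, len=7). Buffer before: "AHAHAHE" (len 7)
  byte 1: read out[3]='H', append. Buffer now: "AHAHAHEH"
  byte 2: read out[4]='A', append. Buffer now: "AHAHAHEHA"
  byte 3: read out[5]='H', append. Buffer now: "AHAHAHEHAH"
  byte 4: read out[6]='E', append. Buffer now: "AHAHAHEHAHE"
  byte 5: read out[7]='H', append. Buffer now: "AHAHAHEHAHEH"
  byte 6: read out[8]='A', append. Buffer now: "AHAHAHEHAHEHA"
  byte 7: read out[9]='H', append. Buffer now: "AHAHAHEHAHEHAH"

Answer: HAHEHAH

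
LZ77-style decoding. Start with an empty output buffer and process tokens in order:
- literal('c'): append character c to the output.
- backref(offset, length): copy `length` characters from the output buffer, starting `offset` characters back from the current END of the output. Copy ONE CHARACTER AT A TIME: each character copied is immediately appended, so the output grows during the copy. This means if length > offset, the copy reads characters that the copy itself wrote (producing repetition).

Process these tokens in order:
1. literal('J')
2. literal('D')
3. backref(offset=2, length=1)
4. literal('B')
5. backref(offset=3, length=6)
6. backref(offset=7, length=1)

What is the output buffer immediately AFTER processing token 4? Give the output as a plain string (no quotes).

Token 1: literal('J'). Output: "J"
Token 2: literal('D'). Output: "JD"
Token 3: backref(off=2, len=1). Copied 'J' from pos 0. Output: "JDJ"
Token 4: literal('B'). Output: "JDJB"

Answer: JDJB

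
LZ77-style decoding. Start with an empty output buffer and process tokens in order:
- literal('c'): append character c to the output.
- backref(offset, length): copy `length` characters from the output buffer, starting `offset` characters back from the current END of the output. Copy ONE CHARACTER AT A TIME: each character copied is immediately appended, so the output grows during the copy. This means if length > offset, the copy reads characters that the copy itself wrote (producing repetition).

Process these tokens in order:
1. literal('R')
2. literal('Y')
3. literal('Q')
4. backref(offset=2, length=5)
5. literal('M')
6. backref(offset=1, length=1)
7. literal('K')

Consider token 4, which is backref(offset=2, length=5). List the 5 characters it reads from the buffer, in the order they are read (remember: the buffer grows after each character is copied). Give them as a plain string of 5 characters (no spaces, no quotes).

Answer: YQYQY

Derivation:
Token 1: literal('R'). Output: "R"
Token 2: literal('Y'). Output: "RY"
Token 3: literal('Q'). Output: "RYQ"
Token 4: backref(off=2, len=5). Buffer before: "RYQ" (len 3)
  byte 1: read out[1]='Y', append. Buffer now: "RYQY"
  byte 2: read out[2]='Q', append. Buffer now: "RYQYQ"
  byte 3: read out[3]='Y', append. Buffer now: "RYQYQY"
  byte 4: read out[4]='Q', append. Buffer now: "RYQYQYQ"
  byte 5: read out[5]='Y', append. Buffer now: "RYQYQYQY"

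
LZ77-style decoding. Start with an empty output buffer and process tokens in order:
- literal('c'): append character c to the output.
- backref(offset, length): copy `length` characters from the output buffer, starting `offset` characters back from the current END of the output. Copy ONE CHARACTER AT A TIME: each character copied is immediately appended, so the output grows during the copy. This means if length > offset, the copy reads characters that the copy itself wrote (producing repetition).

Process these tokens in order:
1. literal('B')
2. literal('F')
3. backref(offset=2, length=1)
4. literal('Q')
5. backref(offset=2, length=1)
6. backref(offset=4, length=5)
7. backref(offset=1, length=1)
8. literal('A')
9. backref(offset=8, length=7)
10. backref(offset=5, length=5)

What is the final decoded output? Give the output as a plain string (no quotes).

Answer: BFBQBFBQBFFABFBQBFFBQBFF

Derivation:
Token 1: literal('B'). Output: "B"
Token 2: literal('F'). Output: "BF"
Token 3: backref(off=2, len=1). Copied 'B' from pos 0. Output: "BFB"
Token 4: literal('Q'). Output: "BFBQ"
Token 5: backref(off=2, len=1). Copied 'B' from pos 2. Output: "BFBQB"
Token 6: backref(off=4, len=5) (overlapping!). Copied 'FBQBF' from pos 1. Output: "BFBQBFBQBF"
Token 7: backref(off=1, len=1). Copied 'F' from pos 9. Output: "BFBQBFBQBFF"
Token 8: literal('A'). Output: "BFBQBFBQBFFA"
Token 9: backref(off=8, len=7). Copied 'BFBQBFF' from pos 4. Output: "BFBQBFBQBFFABFBQBFF"
Token 10: backref(off=5, len=5). Copied 'BQBFF' from pos 14. Output: "BFBQBFBQBFFABFBQBFFBQBFF"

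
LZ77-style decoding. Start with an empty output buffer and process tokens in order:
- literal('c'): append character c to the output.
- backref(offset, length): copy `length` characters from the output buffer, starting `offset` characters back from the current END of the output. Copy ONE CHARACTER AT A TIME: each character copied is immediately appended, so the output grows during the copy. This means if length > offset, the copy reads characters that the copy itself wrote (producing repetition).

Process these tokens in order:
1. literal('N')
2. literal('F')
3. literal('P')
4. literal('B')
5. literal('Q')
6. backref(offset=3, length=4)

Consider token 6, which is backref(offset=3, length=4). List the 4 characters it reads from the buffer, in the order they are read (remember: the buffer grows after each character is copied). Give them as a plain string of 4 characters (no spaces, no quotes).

Token 1: literal('N'). Output: "N"
Token 2: literal('F'). Output: "NF"
Token 3: literal('P'). Output: "NFP"
Token 4: literal('B'). Output: "NFPB"
Token 5: literal('Q'). Output: "NFPBQ"
Token 6: backref(off=3, len=4). Buffer before: "NFPBQ" (len 5)
  byte 1: read out[2]='P', append. Buffer now: "NFPBQP"
  byte 2: read out[3]='B', append. Buffer now: "NFPBQPB"
  byte 3: read out[4]='Q', append. Buffer now: "NFPBQPBQ"
  byte 4: read out[5]='P', append. Buffer now: "NFPBQPBQP"

Answer: PBQP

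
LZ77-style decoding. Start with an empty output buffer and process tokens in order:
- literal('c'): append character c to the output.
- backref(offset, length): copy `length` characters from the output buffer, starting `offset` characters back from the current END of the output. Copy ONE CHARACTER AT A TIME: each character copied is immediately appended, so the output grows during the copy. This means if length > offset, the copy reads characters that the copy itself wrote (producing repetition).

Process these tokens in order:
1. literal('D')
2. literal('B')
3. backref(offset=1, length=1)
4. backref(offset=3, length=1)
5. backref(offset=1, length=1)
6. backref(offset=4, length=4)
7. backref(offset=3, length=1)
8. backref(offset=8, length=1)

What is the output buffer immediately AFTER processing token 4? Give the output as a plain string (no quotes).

Answer: DBBD

Derivation:
Token 1: literal('D'). Output: "D"
Token 2: literal('B'). Output: "DB"
Token 3: backref(off=1, len=1). Copied 'B' from pos 1. Output: "DBB"
Token 4: backref(off=3, len=1). Copied 'D' from pos 0. Output: "DBBD"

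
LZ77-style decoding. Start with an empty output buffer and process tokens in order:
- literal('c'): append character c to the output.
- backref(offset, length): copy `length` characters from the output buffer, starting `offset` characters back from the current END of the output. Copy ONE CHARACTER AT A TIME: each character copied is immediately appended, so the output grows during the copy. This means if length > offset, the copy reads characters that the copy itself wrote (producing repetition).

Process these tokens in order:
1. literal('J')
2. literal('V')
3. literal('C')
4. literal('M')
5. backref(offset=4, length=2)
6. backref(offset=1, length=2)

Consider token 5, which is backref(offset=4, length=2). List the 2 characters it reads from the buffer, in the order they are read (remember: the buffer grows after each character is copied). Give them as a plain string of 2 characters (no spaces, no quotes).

Answer: JV

Derivation:
Token 1: literal('J'). Output: "J"
Token 2: literal('V'). Output: "JV"
Token 3: literal('C'). Output: "JVC"
Token 4: literal('M'). Output: "JVCM"
Token 5: backref(off=4, len=2). Buffer before: "JVCM" (len 4)
  byte 1: read out[0]='J', append. Buffer now: "JVCMJ"
  byte 2: read out[1]='V', append. Buffer now: "JVCMJV"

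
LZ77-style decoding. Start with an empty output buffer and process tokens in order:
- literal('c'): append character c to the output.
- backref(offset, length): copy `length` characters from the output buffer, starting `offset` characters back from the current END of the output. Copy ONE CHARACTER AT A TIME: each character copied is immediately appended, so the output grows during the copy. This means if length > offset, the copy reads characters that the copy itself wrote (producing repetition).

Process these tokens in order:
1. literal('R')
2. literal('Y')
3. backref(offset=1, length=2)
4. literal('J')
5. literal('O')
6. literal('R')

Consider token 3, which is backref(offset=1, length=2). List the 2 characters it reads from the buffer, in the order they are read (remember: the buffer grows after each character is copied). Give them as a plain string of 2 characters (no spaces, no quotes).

Token 1: literal('R'). Output: "R"
Token 2: literal('Y'). Output: "RY"
Token 3: backref(off=1, len=2). Buffer before: "RY" (len 2)
  byte 1: read out[1]='Y', append. Buffer now: "RYY"
  byte 2: read out[2]='Y', append. Buffer now: "RYYY"

Answer: YY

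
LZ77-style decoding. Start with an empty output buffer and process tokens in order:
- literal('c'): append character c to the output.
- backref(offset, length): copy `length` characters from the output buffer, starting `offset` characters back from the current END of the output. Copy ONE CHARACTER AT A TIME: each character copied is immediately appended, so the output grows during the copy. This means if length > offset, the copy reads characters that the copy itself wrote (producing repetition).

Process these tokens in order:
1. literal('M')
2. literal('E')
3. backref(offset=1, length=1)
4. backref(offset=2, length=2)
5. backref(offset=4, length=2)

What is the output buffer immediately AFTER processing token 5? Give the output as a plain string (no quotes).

Answer: MEEEEEE

Derivation:
Token 1: literal('M'). Output: "M"
Token 2: literal('E'). Output: "ME"
Token 3: backref(off=1, len=1). Copied 'E' from pos 1. Output: "MEE"
Token 4: backref(off=2, len=2). Copied 'EE' from pos 1. Output: "MEEEE"
Token 5: backref(off=4, len=2). Copied 'EE' from pos 1. Output: "MEEEEEE"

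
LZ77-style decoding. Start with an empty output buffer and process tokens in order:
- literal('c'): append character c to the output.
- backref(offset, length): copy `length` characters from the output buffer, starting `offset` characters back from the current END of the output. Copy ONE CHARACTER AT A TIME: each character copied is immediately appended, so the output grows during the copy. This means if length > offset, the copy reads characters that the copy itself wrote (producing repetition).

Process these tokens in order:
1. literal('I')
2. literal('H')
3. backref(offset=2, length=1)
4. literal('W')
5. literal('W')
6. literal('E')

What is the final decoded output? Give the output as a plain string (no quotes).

Answer: IHIWWE

Derivation:
Token 1: literal('I'). Output: "I"
Token 2: literal('H'). Output: "IH"
Token 3: backref(off=2, len=1). Copied 'I' from pos 0. Output: "IHI"
Token 4: literal('W'). Output: "IHIW"
Token 5: literal('W'). Output: "IHIWW"
Token 6: literal('E'). Output: "IHIWWE"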